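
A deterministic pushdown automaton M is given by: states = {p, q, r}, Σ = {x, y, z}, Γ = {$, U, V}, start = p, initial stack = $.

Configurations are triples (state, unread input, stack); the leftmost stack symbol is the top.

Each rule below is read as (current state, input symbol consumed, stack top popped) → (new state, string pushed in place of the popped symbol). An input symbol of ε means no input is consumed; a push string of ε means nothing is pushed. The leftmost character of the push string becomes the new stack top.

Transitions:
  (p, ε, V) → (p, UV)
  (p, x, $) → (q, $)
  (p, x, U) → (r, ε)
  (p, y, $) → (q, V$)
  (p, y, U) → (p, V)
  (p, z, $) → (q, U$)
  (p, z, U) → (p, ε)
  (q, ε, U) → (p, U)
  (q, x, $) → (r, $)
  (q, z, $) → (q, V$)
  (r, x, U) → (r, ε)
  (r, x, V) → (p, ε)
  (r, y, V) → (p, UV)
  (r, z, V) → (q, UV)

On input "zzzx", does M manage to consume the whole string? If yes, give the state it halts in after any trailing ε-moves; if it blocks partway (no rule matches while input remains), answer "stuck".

r

(p, zzzx, $)
  read z, top $: go to q, push U$ → (q, zzx, U$)
  ε-move, top U: go to p, push U → (p, zzx, U$)
  read z, top U: go to p, push ε → (p, zx, $)
  read z, top $: go to q, push U$ → (q, x, U$)
  ε-move, top U: go to p, push U → (p, x, U$)
  read x, top U: go to r, push ε → (r, ε, $)
All input consumed; M is in state r.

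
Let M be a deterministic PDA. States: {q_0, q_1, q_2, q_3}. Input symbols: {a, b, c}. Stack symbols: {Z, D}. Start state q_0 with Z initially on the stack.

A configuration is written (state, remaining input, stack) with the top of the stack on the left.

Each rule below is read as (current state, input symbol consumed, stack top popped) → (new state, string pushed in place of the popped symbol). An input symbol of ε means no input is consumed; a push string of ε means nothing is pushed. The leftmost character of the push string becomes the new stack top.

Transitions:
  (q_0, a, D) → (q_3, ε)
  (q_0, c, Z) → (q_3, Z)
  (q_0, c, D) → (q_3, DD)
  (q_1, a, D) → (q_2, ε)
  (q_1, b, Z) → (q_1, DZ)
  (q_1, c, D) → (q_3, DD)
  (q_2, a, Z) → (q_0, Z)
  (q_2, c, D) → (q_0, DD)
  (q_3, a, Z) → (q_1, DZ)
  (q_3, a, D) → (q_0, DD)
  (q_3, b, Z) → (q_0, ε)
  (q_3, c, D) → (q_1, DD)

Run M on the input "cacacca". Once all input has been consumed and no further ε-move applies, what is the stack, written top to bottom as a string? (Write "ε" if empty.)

DDDDZ

(q_0, cacacca, Z) ⊢ (q_3, acacca, Z) ⊢ (q_1, cacca, DZ) ⊢ (q_3, acca, DDZ) ⊢ (q_0, cca, DDDZ) ⊢ (q_3, ca, DDDDZ) ⊢ (q_1, a, DDDDDZ) ⊢ (q_2, ε, DDDDZ)
All input consumed in state q_2 with stack DDDDZ.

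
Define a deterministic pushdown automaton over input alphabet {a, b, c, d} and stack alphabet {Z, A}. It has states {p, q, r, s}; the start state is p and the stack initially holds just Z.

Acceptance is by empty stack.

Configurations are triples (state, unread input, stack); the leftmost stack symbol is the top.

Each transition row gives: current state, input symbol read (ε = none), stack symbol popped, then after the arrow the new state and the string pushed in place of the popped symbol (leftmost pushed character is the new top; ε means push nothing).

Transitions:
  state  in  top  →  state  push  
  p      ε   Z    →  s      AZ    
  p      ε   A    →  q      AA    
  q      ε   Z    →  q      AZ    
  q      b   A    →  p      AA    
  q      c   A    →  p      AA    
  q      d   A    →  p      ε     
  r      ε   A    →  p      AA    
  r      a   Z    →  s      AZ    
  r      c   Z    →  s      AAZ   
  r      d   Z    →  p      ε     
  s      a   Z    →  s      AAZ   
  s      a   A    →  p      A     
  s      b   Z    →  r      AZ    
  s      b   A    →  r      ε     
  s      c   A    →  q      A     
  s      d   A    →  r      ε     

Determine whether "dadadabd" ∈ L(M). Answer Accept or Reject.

Accept

(p, dadadabd, Z) ⊢ (s, dadadabd, AZ) ⊢ (r, adadabd, Z) ⊢ (s, dadabd, AZ) ⊢ (r, adabd, Z) ⊢ (s, dabd, AZ) ⊢ (r, abd, Z) ⊢ (s, bd, AZ) ⊢ (r, d, Z) ⊢ (p, ε, ε)
All input consumed and the stack is empty.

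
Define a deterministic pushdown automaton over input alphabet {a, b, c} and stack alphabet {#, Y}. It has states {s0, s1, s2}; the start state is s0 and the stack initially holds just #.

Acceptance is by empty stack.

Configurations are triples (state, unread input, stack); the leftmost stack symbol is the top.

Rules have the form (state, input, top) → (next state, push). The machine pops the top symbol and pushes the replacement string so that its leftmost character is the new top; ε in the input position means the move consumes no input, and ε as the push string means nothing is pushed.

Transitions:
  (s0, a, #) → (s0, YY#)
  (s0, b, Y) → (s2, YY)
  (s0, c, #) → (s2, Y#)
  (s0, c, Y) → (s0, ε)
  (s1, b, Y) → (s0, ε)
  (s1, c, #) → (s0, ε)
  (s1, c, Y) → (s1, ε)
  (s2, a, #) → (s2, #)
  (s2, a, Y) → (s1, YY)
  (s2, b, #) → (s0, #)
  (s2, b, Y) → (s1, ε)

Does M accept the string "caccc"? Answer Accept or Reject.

Accept

(s0, caccc, #)
  read c, top #: go to s2, push Y# → (s2, accc, Y#)
  read a, top Y: go to s1, push YY → (s1, ccc, YY#)
  read c, top Y: go to s1, push ε → (s1, cc, Y#)
  read c, top Y: go to s1, push ε → (s1, c, #)
  read c, top #: go to s0, push ε → (s0, ε, ε)
All input consumed and the stack is empty.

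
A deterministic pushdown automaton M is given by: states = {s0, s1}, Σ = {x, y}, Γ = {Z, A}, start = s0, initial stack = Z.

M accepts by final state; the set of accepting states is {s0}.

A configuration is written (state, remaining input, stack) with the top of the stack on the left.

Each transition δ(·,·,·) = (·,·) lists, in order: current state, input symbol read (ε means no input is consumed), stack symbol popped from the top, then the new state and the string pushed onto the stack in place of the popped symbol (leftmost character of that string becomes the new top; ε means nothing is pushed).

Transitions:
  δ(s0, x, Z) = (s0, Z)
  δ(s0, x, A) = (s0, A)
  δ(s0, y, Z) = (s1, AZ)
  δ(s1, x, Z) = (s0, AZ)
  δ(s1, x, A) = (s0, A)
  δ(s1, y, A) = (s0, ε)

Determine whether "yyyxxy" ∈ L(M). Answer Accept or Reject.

(s0, yyyxxy, Z)
  read y, top Z: go to s1, push AZ → (s1, yyxxy, AZ)
  read y, top A: go to s0, push ε → (s0, yxxy, Z)
  read y, top Z: go to s1, push AZ → (s1, xxy, AZ)
  read x, top A: go to s0, push A → (s0, xy, AZ)
  read x, top A: go to s0, push A → (s0, y, AZ)
No transition applies at (s0, y, AZ); input not fully consumed.

Reject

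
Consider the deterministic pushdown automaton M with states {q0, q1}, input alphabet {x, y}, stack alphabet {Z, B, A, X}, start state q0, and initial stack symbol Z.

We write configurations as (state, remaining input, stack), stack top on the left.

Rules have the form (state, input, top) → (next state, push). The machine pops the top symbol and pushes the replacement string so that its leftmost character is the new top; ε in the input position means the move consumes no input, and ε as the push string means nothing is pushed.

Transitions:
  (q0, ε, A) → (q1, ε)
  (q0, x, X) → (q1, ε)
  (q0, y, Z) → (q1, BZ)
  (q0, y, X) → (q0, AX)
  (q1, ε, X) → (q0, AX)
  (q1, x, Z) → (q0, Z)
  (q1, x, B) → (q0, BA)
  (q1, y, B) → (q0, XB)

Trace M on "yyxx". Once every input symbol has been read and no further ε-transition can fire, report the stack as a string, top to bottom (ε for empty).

(q0, yyxx, Z)
  read y, top Z: go to q1, push BZ → (q1, yxx, BZ)
  read y, top B: go to q0, push XB → (q0, xx, XBZ)
  read x, top X: go to q1, push ε → (q1, x, BZ)
  read x, top B: go to q0, push BA → (q0, ε, BAZ)
All input consumed in state q0 with stack BAZ.

BAZ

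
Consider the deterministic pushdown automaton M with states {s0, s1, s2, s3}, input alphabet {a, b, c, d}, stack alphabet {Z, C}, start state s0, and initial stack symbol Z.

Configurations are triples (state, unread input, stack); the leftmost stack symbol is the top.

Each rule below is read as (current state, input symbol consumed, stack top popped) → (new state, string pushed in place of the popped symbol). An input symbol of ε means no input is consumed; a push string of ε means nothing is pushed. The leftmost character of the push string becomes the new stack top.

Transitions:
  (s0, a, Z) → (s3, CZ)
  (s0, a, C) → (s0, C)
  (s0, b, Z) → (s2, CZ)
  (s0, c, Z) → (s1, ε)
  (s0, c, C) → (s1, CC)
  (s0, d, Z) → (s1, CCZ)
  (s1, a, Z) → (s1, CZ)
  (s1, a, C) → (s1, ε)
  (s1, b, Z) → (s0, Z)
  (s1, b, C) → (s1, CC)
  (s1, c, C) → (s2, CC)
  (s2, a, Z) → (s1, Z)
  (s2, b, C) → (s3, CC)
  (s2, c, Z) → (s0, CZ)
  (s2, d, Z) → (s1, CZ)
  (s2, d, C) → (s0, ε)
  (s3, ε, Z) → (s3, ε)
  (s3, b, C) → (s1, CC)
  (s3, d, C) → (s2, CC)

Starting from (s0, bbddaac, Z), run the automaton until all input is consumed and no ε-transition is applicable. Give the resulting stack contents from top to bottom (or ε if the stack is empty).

(s0, bbddaac, Z)
  read b, top Z: go to s2, push CZ → (s2, bddaac, CZ)
  read b, top C: go to s3, push CC → (s3, ddaac, CCZ)
  read d, top C: go to s2, push CC → (s2, daac, CCCZ)
  read d, top C: go to s0, push ε → (s0, aac, CCZ)
  read a, top C: go to s0, push C → (s0, ac, CCZ)
  read a, top C: go to s0, push C → (s0, c, CCZ)
  read c, top C: go to s1, push CC → (s1, ε, CCCZ)
All input consumed in state s1 with stack CCCZ.

CCCZ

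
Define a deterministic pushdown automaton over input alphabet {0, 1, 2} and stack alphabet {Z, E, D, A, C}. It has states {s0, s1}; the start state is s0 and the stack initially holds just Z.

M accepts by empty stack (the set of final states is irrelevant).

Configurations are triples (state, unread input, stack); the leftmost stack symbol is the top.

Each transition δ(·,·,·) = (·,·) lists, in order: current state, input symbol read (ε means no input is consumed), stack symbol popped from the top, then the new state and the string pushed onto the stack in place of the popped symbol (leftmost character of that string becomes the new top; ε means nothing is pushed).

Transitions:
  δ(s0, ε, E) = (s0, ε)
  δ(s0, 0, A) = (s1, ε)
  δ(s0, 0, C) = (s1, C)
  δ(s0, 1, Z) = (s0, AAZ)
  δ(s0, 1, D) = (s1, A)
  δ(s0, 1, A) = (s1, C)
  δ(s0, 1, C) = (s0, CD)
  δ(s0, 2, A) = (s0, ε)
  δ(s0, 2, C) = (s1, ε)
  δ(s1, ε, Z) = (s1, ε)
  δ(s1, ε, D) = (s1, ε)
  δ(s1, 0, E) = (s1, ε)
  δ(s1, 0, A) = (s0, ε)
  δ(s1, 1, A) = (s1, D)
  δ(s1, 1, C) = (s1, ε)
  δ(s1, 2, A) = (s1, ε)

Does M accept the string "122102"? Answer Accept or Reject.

Accept

(s0, 122102, Z)
  read 1, top Z: go to s0, push AAZ → (s0, 22102, AAZ)
  read 2, top A: go to s0, push ε → (s0, 2102, AZ)
  read 2, top A: go to s0, push ε → (s0, 102, Z)
  read 1, top Z: go to s0, push AAZ → (s0, 02, AAZ)
  read 0, top A: go to s1, push ε → (s1, 2, AZ)
  read 2, top A: go to s1, push ε → (s1, ε, Z)
  ε-move, top Z: go to s1, push ε → (s1, ε, ε)
All input consumed and the stack is empty.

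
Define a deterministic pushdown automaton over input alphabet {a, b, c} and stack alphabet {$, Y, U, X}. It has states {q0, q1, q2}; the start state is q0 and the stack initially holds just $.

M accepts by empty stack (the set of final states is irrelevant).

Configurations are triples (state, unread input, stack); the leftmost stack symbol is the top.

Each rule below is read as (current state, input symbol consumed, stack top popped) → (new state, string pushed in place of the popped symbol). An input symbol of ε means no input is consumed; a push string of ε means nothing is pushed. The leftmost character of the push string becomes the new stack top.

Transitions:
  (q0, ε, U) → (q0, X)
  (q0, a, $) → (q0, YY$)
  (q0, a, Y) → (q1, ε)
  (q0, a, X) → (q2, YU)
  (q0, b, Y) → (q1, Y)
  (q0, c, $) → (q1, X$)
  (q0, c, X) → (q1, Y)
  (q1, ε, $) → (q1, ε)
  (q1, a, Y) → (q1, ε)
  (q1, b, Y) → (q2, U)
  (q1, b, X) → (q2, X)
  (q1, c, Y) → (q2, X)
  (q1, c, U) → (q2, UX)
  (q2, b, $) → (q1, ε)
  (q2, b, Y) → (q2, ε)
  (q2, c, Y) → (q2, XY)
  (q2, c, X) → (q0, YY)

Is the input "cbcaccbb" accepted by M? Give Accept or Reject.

(q0, cbcaccbb, $)
  read c, top $: go to q1, push X$ → (q1, bcaccbb, X$)
  read b, top X: go to q2, push X → (q2, caccbb, X$)
  read c, top X: go to q0, push YY → (q0, accbb, YY$)
  read a, top Y: go to q1, push ε → (q1, ccbb, Y$)
  read c, top Y: go to q2, push X → (q2, cbb, X$)
  read c, top X: go to q0, push YY → (q0, bb, YY$)
  read b, top Y: go to q1, push Y → (q1, b, YY$)
  read b, top Y: go to q2, push U → (q2, ε, UY$)
All input consumed; stack is UY$, not empty, and no further ε-move applies.

Reject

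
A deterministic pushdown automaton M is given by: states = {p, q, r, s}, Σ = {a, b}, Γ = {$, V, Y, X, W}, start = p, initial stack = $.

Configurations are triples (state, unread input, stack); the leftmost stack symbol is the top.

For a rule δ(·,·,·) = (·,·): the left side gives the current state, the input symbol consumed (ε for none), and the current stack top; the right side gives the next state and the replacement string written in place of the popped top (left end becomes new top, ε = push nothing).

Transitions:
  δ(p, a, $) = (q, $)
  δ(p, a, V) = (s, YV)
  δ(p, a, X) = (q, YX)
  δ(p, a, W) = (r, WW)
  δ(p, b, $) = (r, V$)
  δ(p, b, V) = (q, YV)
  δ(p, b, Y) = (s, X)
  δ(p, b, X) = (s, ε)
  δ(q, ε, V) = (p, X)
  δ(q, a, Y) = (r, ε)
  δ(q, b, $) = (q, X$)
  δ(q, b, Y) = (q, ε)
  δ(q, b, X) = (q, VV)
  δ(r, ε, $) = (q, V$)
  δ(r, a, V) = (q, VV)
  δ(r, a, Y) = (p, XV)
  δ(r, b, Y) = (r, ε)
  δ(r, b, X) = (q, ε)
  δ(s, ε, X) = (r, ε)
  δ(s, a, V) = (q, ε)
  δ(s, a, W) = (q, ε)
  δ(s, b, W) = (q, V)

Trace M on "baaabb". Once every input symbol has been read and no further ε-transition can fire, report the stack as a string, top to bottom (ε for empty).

$

(p, baaabb, $)
  read b, top $: go to r, push V$ → (r, aaabb, V$)
  read a, top V: go to q, push VV → (q, aabb, VV$)
  ε-move, top V: go to p, push X → (p, aabb, XV$)
  read a, top X: go to q, push YX → (q, abb, YXV$)
  read a, top Y: go to r, push ε → (r, bb, XV$)
  read b, top X: go to q, push ε → (q, b, V$)
  ε-move, top V: go to p, push X → (p, b, X$)
  read b, top X: go to s, push ε → (s, ε, $)
All input consumed in state s with stack $.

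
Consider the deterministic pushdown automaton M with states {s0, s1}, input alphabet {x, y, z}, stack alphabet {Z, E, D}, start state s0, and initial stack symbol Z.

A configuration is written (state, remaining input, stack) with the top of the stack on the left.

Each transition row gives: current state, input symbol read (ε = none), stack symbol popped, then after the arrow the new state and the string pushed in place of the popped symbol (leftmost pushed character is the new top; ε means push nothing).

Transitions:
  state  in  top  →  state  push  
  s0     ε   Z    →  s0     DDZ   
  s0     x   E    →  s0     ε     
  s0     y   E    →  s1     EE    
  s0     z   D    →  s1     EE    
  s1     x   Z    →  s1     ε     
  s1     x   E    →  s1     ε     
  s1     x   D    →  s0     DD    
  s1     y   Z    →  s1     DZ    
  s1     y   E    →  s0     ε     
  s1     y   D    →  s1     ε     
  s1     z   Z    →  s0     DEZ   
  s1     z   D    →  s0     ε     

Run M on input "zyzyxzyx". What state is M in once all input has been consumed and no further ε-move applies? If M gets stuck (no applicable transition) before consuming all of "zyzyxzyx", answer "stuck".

(s0, zyzyxzyx, Z) ⊢ (s0, zyzyxzyx, DDZ) ⊢ (s1, yzyxzyx, EEDZ) ⊢ (s0, zyxzyx, EDZ)
No transition for (s0, z, top E); M blocks with input zyxzyx remaining.

stuck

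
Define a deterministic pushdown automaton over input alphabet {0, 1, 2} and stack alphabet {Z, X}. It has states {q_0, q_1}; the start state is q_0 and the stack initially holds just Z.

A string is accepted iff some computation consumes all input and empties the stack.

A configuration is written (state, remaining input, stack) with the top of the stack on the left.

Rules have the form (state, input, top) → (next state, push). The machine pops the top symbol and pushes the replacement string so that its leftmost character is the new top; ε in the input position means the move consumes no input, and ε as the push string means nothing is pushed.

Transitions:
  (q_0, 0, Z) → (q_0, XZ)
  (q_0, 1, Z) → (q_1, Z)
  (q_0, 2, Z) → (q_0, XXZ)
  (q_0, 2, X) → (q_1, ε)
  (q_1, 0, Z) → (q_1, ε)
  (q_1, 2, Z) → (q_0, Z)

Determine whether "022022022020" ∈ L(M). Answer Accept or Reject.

Accept

(q_0, 022022022020, Z) ⊢ (q_0, 22022022020, XZ) ⊢ (q_1, 2022022020, Z) ⊢ (q_0, 022022020, Z) ⊢ (q_0, 22022020, XZ) ⊢ (q_1, 2022020, Z) ⊢ (q_0, 022020, Z) ⊢ (q_0, 22020, XZ) ⊢ (q_1, 2020, Z) ⊢ (q_0, 020, Z) ⊢ (q_0, 20, XZ) ⊢ (q_1, 0, Z) ⊢ (q_1, ε, ε)
All input consumed and the stack is empty.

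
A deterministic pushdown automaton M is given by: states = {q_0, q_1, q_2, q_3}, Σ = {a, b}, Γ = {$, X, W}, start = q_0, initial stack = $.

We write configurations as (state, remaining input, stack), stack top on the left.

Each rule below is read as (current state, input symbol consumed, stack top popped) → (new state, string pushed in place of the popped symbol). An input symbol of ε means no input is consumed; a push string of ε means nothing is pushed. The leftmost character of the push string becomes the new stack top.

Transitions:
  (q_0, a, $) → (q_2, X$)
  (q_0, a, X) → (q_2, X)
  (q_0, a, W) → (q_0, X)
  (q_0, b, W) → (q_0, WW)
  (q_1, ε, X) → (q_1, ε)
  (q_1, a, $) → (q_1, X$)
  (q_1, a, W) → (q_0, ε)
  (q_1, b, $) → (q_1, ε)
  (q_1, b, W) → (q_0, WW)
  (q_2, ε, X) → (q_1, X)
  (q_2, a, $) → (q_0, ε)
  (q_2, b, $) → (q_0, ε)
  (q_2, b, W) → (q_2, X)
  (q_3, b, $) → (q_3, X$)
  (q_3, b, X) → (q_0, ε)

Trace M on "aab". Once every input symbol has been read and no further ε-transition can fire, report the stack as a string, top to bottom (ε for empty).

ε

(q_0, aab, $)
  read a, top $: go to q_2, push X$ → (q_2, ab, X$)
  ε-move, top X: go to q_1, push X → (q_1, ab, X$)
  ε-move, top X: go to q_1, push ε → (q_1, ab, $)
  read a, top $: go to q_1, push X$ → (q_1, b, X$)
  ε-move, top X: go to q_1, push ε → (q_1, b, $)
  read b, top $: go to q_1, push ε → (q_1, ε, ε)
All input consumed in state q_1 with stack ε.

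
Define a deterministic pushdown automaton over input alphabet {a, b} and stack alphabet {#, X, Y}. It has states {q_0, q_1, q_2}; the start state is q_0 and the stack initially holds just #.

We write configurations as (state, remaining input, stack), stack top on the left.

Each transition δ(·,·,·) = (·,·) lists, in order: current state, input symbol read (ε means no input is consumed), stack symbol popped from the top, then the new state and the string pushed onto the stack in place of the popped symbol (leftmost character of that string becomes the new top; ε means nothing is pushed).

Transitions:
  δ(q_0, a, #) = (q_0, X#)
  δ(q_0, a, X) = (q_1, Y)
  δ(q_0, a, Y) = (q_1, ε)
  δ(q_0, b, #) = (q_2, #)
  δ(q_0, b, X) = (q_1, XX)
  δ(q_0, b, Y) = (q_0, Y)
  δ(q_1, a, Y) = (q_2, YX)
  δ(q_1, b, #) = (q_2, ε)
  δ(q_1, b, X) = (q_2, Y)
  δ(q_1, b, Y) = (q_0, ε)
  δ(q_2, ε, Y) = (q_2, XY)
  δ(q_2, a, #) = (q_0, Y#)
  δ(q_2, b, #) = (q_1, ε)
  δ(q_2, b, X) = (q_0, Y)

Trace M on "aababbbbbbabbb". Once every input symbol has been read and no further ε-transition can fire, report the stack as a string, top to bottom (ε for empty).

XYX#

(q_0, aababbbbbbabbb, #)
  read a, top #: go to q_0, push X# → (q_0, ababbbbbbabbb, X#)
  read a, top X: go to q_1, push Y → (q_1, babbbbbbabbb, Y#)
  read b, top Y: go to q_0, push ε → (q_0, abbbbbbabbb, #)
  read a, top #: go to q_0, push X# → (q_0, bbbbbbabbb, X#)
  read b, top X: go to q_1, push XX → (q_1, bbbbbabbb, XX#)
  read b, top X: go to q_2, push Y → (q_2, bbbbabbb, YX#)
  ε-move, top Y: go to q_2, push XY → (q_2, bbbbabbb, XYX#)
  read b, top X: go to q_0, push Y → (q_0, bbbabbb, YYX#)
  read b, top Y: go to q_0, push Y → (q_0, bbabbb, YYX#)
  read b, top Y: go to q_0, push Y → (q_0, babbb, YYX#)
  read b, top Y: go to q_0, push Y → (q_0, abbb, YYX#)
  read a, top Y: go to q_1, push ε → (q_1, bbb, YX#)
  read b, top Y: go to q_0, push ε → (q_0, bb, X#)
  read b, top X: go to q_1, push XX → (q_1, b, XX#)
  read b, top X: go to q_2, push Y → (q_2, ε, YX#)
  ε-move, top Y: go to q_2, push XY → (q_2, ε, XYX#)
All input consumed in state q_2 with stack XYX#.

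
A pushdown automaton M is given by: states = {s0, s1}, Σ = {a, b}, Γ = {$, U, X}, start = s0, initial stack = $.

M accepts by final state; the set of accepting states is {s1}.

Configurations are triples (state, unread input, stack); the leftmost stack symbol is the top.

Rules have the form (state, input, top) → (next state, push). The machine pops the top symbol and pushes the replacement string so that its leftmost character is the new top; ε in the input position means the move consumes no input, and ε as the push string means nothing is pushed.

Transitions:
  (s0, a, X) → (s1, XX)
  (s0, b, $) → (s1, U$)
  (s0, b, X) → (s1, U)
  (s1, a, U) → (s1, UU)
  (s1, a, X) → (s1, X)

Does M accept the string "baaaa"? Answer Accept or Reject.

One accepting computation: (s0, baaaa, $) ⊢ (s1, aaaa, U$) ⊢ (s1, aaa, UU$) ⊢ (s1, aa, UUU$) ⊢ (s1, a, UUUU$) ⊢ (s1, ε, UUUUU$)
All input consumed and state s1 ∈ F.

Accept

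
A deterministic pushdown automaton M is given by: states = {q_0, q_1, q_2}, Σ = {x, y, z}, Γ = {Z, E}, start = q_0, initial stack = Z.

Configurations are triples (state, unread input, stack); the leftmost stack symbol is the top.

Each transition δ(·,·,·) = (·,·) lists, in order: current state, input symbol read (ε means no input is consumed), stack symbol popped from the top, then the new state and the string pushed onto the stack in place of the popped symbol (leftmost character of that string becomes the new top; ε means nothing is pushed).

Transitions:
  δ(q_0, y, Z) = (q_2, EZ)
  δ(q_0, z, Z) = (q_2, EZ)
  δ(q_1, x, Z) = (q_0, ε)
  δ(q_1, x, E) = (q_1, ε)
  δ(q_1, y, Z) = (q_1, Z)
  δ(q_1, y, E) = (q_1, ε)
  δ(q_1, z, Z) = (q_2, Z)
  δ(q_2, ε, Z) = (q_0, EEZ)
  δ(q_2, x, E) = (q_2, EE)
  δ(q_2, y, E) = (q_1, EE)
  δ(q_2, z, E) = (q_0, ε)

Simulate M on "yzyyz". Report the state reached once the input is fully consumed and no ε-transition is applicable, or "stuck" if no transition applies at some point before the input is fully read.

stuck

(q_0, yzyyz, Z)
  read y, top Z: go to q_2, push EZ → (q_2, zyyz, EZ)
  read z, top E: go to q_0, push ε → (q_0, yyz, Z)
  read y, top Z: go to q_2, push EZ → (q_2, yz, EZ)
  read y, top E: go to q_1, push EE → (q_1, z, EEZ)
No transition for (q_1, z, top E); M blocks with input z remaining.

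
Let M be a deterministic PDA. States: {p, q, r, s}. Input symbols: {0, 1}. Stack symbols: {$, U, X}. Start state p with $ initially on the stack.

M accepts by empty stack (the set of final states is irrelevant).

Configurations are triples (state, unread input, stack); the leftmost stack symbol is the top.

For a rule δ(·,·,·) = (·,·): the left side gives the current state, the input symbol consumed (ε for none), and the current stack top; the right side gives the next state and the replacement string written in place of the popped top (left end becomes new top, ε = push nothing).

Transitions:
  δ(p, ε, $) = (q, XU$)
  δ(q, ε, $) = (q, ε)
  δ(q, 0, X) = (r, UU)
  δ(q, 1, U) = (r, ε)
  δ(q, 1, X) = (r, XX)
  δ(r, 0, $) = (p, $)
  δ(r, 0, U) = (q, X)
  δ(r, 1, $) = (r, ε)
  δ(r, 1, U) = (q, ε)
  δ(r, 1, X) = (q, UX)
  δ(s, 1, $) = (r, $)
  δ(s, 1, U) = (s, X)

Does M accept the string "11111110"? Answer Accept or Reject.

Reject

(p, 11111110, $)
  ε-move, top $: go to q, push XU$ → (q, 11111110, XU$)
  read 1, top X: go to r, push XX → (r, 1111110, XXU$)
  read 1, top X: go to q, push UX → (q, 111110, UXXU$)
  read 1, top U: go to r, push ε → (r, 11110, XXU$)
  read 1, top X: go to q, push UX → (q, 1110, UXXU$)
  read 1, top U: go to r, push ε → (r, 110, XXU$)
  read 1, top X: go to q, push UX → (q, 10, UXXU$)
  read 1, top U: go to r, push ε → (r, 0, XXU$)
No transition applies at (r, 0, XXU$); input not fully consumed.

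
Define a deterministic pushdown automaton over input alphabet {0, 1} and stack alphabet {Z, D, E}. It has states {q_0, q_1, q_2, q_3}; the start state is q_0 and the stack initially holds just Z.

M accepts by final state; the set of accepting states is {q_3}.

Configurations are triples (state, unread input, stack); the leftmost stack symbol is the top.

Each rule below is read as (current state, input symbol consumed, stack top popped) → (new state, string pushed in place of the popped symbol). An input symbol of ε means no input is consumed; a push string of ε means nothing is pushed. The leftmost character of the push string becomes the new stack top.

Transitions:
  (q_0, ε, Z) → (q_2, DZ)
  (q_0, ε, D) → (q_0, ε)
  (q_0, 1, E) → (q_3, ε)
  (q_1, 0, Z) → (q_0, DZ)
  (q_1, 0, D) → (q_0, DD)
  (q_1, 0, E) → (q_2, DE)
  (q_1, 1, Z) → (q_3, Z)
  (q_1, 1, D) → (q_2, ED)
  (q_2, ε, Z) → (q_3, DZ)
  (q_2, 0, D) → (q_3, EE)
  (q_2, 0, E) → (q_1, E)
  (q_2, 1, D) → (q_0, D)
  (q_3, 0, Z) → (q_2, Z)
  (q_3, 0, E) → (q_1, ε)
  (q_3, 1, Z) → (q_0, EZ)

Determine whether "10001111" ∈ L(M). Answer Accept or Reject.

Accept

(q_0, 10001111, Z) ⊢ (q_2, 10001111, DZ) ⊢ (q_0, 0001111, DZ) ⊢ (q_0, 0001111, Z) ⊢ (q_2, 0001111, DZ) ⊢ (q_3, 001111, EEZ) ⊢ (q_1, 01111, EZ) ⊢ (q_2, 1111, DEZ) ⊢ (q_0, 111, DEZ) ⊢ (q_0, 111, EZ) ⊢ (q_3, 11, Z) ⊢ (q_0, 1, EZ) ⊢ (q_3, ε, Z)
All input consumed; state q_3 ∈ F.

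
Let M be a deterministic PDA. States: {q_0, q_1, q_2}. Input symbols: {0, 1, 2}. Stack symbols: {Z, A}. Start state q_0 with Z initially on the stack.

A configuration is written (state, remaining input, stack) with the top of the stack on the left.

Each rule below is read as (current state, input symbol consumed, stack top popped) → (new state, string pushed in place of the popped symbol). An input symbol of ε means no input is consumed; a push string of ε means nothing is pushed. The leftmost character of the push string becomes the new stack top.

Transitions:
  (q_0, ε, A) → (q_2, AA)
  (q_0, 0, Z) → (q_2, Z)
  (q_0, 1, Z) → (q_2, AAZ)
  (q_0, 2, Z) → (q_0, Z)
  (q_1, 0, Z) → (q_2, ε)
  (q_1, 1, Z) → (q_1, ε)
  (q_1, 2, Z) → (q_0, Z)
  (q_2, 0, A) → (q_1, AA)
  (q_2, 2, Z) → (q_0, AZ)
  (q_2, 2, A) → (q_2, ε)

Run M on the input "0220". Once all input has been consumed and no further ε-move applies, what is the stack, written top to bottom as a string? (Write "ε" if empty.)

AAZ

(q_0, 0220, Z)
  read 0, top Z: go to q_2, push Z → (q_2, 220, Z)
  read 2, top Z: go to q_0, push AZ → (q_0, 20, AZ)
  ε-move, top A: go to q_2, push AA → (q_2, 20, AAZ)
  read 2, top A: go to q_2, push ε → (q_2, 0, AZ)
  read 0, top A: go to q_1, push AA → (q_1, ε, AAZ)
All input consumed in state q_1 with stack AAZ.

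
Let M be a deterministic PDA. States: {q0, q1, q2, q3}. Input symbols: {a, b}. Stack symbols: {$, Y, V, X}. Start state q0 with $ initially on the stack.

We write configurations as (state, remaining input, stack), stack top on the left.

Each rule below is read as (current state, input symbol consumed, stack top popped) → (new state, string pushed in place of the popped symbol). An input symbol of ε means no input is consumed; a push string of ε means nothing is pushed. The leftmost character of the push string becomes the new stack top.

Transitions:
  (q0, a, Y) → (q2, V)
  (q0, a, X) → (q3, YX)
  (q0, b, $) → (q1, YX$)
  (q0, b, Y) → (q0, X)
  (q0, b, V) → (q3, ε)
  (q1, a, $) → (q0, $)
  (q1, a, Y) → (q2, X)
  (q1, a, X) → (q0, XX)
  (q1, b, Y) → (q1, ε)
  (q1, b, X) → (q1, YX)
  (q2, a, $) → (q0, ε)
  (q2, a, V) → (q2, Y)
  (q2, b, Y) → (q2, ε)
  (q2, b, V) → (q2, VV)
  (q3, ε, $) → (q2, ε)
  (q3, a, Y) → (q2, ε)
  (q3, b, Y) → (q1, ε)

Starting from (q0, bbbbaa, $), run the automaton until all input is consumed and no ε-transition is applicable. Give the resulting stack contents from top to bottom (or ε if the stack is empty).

YXX$

(q0, bbbbaa, $)
  read b, top $: go to q1, push YX$ → (q1, bbbaa, YX$)
  read b, top Y: go to q1, push ε → (q1, bbaa, X$)
  read b, top X: go to q1, push YX → (q1, baa, YX$)
  read b, top Y: go to q1, push ε → (q1, aa, X$)
  read a, top X: go to q0, push XX → (q0, a, XX$)
  read a, top X: go to q3, push YX → (q3, ε, YXX$)
All input consumed in state q3 with stack YXX$.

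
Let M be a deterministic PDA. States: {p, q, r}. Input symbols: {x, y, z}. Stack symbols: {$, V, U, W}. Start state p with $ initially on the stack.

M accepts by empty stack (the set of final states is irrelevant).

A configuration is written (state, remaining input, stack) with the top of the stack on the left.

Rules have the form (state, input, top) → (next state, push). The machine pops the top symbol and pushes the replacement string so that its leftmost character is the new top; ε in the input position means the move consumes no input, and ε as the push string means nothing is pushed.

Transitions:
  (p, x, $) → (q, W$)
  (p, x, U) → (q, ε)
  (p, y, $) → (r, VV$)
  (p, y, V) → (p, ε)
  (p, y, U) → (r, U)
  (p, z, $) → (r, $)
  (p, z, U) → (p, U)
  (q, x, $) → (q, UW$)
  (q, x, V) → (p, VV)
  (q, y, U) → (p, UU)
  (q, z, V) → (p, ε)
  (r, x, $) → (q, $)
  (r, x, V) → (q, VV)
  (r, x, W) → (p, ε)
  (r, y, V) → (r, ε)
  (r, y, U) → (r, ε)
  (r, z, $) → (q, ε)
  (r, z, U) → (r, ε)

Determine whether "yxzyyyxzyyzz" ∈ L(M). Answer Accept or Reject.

(p, yxzyyyxzyyzz, $) ⊢ (r, xzyyyxzyyzz, VV$) ⊢ (q, zyyyxzyyzz, VVV$) ⊢ (p, yyyxzyyzz, VV$) ⊢ (p, yyxzyyzz, V$) ⊢ (p, yxzyyzz, $) ⊢ (r, xzyyzz, VV$) ⊢ (q, zyyzz, VVV$) ⊢ (p, yyzz, VV$) ⊢ (p, yzz, V$) ⊢ (p, zz, $) ⊢ (r, z, $) ⊢ (q, ε, ε)
All input consumed and the stack is empty.

Accept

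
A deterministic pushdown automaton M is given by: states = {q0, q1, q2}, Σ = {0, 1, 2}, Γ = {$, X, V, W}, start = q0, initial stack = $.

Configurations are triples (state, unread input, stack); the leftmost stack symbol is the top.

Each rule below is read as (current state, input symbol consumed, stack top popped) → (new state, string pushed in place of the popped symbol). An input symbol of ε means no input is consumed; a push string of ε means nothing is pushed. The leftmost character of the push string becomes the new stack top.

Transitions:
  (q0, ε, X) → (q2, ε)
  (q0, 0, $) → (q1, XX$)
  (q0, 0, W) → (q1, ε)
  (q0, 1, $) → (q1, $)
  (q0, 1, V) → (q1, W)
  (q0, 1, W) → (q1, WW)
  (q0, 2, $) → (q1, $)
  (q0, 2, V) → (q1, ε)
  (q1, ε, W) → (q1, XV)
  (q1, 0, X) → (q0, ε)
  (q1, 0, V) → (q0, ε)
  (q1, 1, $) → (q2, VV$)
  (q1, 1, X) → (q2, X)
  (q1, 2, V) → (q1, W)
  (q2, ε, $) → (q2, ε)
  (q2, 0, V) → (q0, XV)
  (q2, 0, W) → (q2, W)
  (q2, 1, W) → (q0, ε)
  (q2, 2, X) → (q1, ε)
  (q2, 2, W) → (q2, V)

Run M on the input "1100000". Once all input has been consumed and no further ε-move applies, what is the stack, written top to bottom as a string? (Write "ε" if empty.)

(q0, 1100000, $)
  read 1, top $: go to q1, push $ → (q1, 100000, $)
  read 1, top $: go to q2, push VV$ → (q2, 00000, VV$)
  read 0, top V: go to q0, push XV → (q0, 0000, XVV$)
  ε-move, top X: go to q2, push ε → (q2, 0000, VV$)
  read 0, top V: go to q0, push XV → (q0, 000, XVV$)
  ε-move, top X: go to q2, push ε → (q2, 000, VV$)
  read 0, top V: go to q0, push XV → (q0, 00, XVV$)
  ε-move, top X: go to q2, push ε → (q2, 00, VV$)
  read 0, top V: go to q0, push XV → (q0, 0, XVV$)
  ε-move, top X: go to q2, push ε → (q2, 0, VV$)
  read 0, top V: go to q0, push XV → (q0, ε, XVV$)
  ε-move, top X: go to q2, push ε → (q2, ε, VV$)
All input consumed in state q2 with stack VV$.

VV$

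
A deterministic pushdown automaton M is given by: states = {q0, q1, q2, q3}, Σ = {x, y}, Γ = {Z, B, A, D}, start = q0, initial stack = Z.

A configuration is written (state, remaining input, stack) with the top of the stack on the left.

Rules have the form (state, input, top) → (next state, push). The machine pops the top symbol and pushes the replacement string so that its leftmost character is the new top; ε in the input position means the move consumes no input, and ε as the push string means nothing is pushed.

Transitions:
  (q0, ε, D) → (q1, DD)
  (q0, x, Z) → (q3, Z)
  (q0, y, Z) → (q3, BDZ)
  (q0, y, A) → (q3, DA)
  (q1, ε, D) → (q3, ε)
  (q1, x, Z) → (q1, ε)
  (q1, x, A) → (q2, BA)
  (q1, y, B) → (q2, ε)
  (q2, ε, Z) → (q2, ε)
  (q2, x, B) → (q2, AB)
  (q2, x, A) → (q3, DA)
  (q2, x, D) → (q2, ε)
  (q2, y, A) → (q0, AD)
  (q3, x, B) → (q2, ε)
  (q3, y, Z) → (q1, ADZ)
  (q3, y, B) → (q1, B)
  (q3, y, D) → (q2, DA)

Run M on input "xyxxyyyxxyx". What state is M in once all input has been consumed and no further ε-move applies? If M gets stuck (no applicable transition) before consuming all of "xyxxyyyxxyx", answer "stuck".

(q0, xyxxyyyxxyx, Z) ⊢ (q3, yxxyyyxxyx, Z) ⊢ (q1, xxyyyxxyx, ADZ) ⊢ (q2, xyyyxxyx, BADZ) ⊢ (q2, yyyxxyx, ABADZ) ⊢ (q0, yyxxyx, ADBADZ) ⊢ (q3, yxxyx, DADBADZ) ⊢ (q2, xxyx, DAADBADZ) ⊢ (q2, xyx, AADBADZ) ⊢ (q3, yx, DAADBADZ) ⊢ (q2, x, DAAADBADZ) ⊢ (q2, ε, AAADBADZ)
All input consumed; M is in state q2.

q2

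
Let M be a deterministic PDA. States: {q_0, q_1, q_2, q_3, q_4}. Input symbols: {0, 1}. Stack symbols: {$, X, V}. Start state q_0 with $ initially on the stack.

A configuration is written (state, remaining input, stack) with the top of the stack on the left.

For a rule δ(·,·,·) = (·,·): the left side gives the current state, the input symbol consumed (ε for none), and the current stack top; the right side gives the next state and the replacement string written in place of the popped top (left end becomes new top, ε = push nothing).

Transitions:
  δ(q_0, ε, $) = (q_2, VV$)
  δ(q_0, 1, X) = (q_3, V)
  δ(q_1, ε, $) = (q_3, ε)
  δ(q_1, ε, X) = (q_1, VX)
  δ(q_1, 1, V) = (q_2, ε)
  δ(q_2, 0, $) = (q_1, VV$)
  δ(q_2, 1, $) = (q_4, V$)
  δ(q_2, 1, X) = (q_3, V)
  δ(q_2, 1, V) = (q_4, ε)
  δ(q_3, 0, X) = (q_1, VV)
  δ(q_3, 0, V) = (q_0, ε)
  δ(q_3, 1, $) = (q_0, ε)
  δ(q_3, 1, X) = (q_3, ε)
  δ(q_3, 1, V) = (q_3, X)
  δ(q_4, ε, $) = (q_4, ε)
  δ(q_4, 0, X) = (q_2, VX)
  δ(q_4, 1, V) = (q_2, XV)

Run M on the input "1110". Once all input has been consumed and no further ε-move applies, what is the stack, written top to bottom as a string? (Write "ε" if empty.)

V$

(q_0, 1110, $)
  ε-move, top $: go to q_2, push VV$ → (q_2, 1110, VV$)
  read 1, top V: go to q_4, push ε → (q_4, 110, V$)
  read 1, top V: go to q_2, push XV → (q_2, 10, XV$)
  read 1, top X: go to q_3, push V → (q_3, 0, VV$)
  read 0, top V: go to q_0, push ε → (q_0, ε, V$)
All input consumed in state q_0 with stack V$.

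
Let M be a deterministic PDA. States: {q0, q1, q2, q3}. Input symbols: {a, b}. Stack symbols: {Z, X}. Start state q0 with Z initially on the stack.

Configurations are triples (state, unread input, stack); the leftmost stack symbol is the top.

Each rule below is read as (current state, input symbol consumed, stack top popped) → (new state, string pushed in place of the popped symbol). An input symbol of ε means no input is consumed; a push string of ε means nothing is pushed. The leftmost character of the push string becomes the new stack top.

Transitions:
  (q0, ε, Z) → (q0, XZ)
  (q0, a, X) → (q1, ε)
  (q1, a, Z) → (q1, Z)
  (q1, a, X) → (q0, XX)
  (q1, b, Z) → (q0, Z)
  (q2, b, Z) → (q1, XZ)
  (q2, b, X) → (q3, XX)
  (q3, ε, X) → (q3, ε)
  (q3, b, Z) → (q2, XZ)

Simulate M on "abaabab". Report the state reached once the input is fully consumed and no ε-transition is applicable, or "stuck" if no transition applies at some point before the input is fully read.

q0

(q0, abaabab, Z)
  ε-move, top Z: go to q0, push XZ → (q0, abaabab, XZ)
  read a, top X: go to q1, push ε → (q1, baabab, Z)
  read b, top Z: go to q0, push Z → (q0, aabab, Z)
  ε-move, top Z: go to q0, push XZ → (q0, aabab, XZ)
  read a, top X: go to q1, push ε → (q1, abab, Z)
  read a, top Z: go to q1, push Z → (q1, bab, Z)
  read b, top Z: go to q0, push Z → (q0, ab, Z)
  ε-move, top Z: go to q0, push XZ → (q0, ab, XZ)
  read a, top X: go to q1, push ε → (q1, b, Z)
  read b, top Z: go to q0, push Z → (q0, ε, Z)
  ε-move, top Z: go to q0, push XZ → (q0, ε, XZ)
All input consumed; M is in state q0.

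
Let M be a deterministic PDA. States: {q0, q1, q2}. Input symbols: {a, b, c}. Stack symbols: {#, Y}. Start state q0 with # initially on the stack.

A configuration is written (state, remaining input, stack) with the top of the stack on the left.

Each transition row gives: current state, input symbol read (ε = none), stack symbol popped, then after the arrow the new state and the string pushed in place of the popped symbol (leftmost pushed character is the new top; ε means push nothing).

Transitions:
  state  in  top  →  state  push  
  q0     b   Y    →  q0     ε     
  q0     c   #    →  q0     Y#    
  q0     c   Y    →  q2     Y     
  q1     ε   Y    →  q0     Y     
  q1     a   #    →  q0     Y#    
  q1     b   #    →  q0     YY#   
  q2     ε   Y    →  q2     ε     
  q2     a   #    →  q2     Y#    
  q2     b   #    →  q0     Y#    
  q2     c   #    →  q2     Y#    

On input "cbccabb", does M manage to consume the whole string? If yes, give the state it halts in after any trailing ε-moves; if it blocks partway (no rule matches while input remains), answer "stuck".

(q0, cbccabb, #)
  read c, top #: go to q0, push Y# → (q0, bccabb, Y#)
  read b, top Y: go to q0, push ε → (q0, ccabb, #)
  read c, top #: go to q0, push Y# → (q0, cabb, Y#)
  read c, top Y: go to q2, push Y → (q2, abb, Y#)
  ε-move, top Y: go to q2, push ε → (q2, abb, #)
  read a, top #: go to q2, push Y# → (q2, bb, Y#)
  ε-move, top Y: go to q2, push ε → (q2, bb, #)
  read b, top #: go to q0, push Y# → (q0, b, Y#)
  read b, top Y: go to q0, push ε → (q0, ε, #)
All input consumed; M is in state q0.

q0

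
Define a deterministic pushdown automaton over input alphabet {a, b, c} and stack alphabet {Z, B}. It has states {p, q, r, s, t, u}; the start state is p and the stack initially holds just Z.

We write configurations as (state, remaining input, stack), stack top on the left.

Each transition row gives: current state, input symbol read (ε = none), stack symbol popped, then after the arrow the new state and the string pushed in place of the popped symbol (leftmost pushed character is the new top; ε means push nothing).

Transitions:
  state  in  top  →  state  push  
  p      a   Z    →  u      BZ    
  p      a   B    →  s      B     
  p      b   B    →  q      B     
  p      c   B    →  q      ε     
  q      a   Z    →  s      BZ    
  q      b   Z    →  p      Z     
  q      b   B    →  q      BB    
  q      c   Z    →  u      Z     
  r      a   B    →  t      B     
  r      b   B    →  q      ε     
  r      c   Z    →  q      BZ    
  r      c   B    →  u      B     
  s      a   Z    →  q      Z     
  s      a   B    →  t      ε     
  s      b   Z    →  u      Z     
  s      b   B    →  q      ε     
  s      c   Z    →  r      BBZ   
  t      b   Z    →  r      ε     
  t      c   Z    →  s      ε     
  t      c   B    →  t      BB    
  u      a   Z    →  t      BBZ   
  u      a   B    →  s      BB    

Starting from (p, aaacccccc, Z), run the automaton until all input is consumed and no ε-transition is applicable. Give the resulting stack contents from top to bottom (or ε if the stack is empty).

BBBBBBBZ

(p, aaacccccc, Z)
  read a, top Z: go to u, push BZ → (u, aacccccc, BZ)
  read a, top B: go to s, push BB → (s, acccccc, BBZ)
  read a, top B: go to t, push ε → (t, cccccc, BZ)
  read c, top B: go to t, push BB → (t, ccccc, BBZ)
  read c, top B: go to t, push BB → (t, cccc, BBBZ)
  read c, top B: go to t, push BB → (t, ccc, BBBBZ)
  read c, top B: go to t, push BB → (t, cc, BBBBBZ)
  read c, top B: go to t, push BB → (t, c, BBBBBBZ)
  read c, top B: go to t, push BB → (t, ε, BBBBBBBZ)
All input consumed in state t with stack BBBBBBBZ.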